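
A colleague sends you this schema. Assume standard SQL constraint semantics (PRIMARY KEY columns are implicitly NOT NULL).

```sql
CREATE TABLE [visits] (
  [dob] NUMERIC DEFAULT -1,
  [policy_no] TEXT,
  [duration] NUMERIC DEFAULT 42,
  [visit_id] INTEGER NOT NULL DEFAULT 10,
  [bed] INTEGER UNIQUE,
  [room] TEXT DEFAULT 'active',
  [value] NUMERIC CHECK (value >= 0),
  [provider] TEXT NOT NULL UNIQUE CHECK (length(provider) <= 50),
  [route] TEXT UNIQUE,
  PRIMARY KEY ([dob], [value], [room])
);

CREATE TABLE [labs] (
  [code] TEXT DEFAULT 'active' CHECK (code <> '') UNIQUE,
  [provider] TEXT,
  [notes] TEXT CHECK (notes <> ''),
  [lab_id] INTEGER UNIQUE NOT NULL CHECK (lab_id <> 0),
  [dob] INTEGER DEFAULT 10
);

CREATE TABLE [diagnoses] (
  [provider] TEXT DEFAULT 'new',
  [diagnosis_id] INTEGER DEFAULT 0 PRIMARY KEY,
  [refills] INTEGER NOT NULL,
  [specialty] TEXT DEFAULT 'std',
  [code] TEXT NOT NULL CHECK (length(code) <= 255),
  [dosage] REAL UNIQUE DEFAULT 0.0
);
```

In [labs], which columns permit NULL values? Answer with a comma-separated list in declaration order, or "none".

code, provider, notes, dob

- code: CHECK does not forbid NULL (a CHECK constraint passes when its expression is NULL) → nullable.
- provider: no NOT NULL constraint applies → nullable.
- notes: CHECK does not forbid NULL (a CHECK constraint passes when its expression is NULL) → nullable.
- lab_id: declared NOT NULL → not nullable.
- dob: DEFAULT only fills an omitted column; an explicit NULL is still allowed → nullable.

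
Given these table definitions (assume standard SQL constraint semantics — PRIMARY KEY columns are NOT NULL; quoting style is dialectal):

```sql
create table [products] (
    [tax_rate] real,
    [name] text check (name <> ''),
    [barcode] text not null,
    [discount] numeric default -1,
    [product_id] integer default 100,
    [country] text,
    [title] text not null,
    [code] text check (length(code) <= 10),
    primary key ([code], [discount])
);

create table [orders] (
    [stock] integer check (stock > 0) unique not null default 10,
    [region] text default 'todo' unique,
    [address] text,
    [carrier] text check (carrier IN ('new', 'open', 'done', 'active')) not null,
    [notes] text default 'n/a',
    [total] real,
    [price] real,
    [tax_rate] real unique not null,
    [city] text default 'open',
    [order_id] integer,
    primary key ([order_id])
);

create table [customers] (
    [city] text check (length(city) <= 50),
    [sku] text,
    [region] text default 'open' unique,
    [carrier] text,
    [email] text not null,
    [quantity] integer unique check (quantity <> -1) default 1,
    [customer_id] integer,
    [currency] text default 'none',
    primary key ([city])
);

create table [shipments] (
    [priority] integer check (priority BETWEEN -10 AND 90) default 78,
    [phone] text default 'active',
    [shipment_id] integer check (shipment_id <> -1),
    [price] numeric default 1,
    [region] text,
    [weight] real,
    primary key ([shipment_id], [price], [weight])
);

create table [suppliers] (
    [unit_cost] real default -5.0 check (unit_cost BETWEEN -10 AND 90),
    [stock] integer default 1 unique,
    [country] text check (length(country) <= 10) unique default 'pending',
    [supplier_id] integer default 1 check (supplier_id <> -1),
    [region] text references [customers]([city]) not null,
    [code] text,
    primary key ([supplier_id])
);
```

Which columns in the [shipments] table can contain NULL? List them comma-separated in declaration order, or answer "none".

priority, phone, region

- priority: CHECK does not forbid NULL (a CHECK constraint passes when its expression is NULL) → nullable.
- phone: DEFAULT only fills an omitted column; an explicit NULL is still allowed → nullable.
- shipment_id: part of the PRIMARY KEY, which implies NOT NULL → not nullable.
- price: part of the PRIMARY KEY, which implies NOT NULL → not nullable.
- region: no NOT NULL constraint applies → nullable.
- weight: part of the PRIMARY KEY, which implies NOT NULL → not nullable.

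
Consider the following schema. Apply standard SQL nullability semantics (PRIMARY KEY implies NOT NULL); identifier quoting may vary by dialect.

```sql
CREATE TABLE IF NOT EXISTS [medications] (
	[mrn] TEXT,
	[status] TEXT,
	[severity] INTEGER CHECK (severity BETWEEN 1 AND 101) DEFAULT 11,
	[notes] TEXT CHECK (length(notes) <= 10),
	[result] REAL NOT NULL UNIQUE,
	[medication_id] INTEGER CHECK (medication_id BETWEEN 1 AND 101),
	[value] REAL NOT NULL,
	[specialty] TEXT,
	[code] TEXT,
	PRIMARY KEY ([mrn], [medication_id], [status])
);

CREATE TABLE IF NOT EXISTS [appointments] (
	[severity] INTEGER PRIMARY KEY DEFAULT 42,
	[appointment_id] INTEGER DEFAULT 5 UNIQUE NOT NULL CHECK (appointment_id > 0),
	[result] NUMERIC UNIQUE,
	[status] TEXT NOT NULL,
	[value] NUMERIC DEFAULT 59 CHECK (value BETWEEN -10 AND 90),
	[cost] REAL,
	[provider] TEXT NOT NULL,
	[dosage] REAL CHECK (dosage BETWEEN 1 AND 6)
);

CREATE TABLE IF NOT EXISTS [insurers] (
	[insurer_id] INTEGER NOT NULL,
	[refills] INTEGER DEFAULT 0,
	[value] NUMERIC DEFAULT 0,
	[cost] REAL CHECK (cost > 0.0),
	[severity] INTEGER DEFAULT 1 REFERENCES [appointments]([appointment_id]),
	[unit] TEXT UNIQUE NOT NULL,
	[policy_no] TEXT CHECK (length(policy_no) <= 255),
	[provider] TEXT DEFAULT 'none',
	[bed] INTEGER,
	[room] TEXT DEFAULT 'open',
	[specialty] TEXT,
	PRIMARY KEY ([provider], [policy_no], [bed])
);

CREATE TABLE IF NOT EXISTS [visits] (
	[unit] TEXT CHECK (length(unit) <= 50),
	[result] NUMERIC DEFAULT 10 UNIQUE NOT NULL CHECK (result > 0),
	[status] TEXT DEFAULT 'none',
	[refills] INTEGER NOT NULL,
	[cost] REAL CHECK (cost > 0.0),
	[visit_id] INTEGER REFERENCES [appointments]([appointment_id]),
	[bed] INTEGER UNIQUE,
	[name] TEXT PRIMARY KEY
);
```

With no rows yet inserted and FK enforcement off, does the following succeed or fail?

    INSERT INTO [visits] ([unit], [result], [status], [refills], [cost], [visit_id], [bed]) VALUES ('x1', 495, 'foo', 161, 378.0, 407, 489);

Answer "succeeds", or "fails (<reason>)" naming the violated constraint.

fails (NOT NULL on name)

name is omitted from the column list and has no DEFAULT, so it would receive NULL.
But name is part of the PRIMARY KEY (implied NOT NULL).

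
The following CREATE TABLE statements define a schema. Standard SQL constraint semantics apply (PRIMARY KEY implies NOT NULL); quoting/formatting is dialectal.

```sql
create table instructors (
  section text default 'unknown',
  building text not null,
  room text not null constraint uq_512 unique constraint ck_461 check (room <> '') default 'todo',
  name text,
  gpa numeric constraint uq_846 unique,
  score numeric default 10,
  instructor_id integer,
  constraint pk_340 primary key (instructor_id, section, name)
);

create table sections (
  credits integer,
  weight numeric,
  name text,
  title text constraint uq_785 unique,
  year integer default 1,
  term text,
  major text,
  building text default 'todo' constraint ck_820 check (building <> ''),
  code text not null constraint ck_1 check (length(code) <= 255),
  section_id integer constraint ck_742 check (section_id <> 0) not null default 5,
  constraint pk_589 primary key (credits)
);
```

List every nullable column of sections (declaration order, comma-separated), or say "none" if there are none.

weight, name, title, year, term, major, building

- credits: part of the PRIMARY KEY, which implies NOT NULL → not nullable.
- weight: no NOT NULL constraint applies → nullable.
- name: no NOT NULL constraint applies → nullable.
- title: UNIQUE does not imply NOT NULL → nullable.
- year: DEFAULT only fills an omitted column; an explicit NULL is still allowed → nullable.
- term: no NOT NULL constraint applies → nullable.
- major: no NOT NULL constraint applies → nullable.
- building: CHECK does not forbid NULL (a CHECK constraint passes when its expression is NULL) → nullable.
- code: declared NOT NULL → not nullable.
- section_id: declared NOT NULL → not nullable.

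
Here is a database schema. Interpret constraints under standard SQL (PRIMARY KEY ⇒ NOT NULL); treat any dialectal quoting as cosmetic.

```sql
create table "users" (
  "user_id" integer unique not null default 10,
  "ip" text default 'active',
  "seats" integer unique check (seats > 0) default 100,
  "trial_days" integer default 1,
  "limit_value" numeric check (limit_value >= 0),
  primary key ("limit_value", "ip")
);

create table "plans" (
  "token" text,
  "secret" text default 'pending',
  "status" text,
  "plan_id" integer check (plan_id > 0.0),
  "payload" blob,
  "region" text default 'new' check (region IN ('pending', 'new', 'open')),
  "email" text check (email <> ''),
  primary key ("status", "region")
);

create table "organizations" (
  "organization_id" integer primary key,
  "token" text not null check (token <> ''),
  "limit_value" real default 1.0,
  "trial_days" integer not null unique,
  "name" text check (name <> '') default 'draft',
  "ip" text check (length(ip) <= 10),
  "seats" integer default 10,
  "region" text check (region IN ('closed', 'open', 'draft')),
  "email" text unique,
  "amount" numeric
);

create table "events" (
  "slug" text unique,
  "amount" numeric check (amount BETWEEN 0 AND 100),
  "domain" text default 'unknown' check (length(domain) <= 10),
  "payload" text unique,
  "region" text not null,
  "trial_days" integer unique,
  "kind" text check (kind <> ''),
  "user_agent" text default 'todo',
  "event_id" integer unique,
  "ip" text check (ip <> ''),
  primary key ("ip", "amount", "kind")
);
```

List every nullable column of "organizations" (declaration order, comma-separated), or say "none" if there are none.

limit_value, name, ip, seats, region, email, amount

- organization_id: part of the PRIMARY KEY, which implies NOT NULL → not nullable.
- token: declared NOT NULL → not nullable.
- limit_value: DEFAULT only fills an omitted column; an explicit NULL is still allowed → nullable.
- trial_days: declared NOT NULL → not nullable.
- name: CHECK does not forbid NULL (a CHECK constraint passes when its expression is NULL) → nullable.
- ip: CHECK does not forbid NULL (a CHECK constraint passes when its expression is NULL) → nullable.
- seats: DEFAULT only fills an omitted column; an explicit NULL is still allowed → nullable.
- region: CHECK does not forbid NULL (a CHECK constraint passes when its expression is NULL) → nullable.
- email: UNIQUE does not imply NOT NULL → nullable.
- amount: no NOT NULL constraint applies → nullable.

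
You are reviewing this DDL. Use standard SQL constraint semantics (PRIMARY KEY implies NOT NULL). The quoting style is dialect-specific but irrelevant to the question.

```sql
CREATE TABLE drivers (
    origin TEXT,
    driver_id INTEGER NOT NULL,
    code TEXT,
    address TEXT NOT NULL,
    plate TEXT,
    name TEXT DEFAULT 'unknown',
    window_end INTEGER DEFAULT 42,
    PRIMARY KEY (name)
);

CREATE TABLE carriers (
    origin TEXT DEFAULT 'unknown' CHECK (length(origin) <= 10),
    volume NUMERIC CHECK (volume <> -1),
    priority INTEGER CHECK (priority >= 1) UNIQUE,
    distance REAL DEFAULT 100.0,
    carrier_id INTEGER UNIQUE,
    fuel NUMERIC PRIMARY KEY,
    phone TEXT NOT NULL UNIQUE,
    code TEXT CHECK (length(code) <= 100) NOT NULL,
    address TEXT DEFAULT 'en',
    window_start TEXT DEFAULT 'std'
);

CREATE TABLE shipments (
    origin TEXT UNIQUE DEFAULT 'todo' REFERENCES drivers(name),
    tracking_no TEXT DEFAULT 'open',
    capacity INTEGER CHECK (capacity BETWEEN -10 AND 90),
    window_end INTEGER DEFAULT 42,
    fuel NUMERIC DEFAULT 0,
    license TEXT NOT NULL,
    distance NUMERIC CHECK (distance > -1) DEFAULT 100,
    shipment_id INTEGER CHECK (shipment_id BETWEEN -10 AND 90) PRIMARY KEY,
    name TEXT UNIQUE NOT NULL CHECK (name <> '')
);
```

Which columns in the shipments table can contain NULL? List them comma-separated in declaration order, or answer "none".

origin, tracking_no, capacity, window_end, fuel, distance

- origin: a foreign key column may be NULL unless separately constrained → nullable.
- tracking_no: DEFAULT only fills an omitted column; an explicit NULL is still allowed → nullable.
- capacity: CHECK does not forbid NULL (a CHECK constraint passes when its expression is NULL) → nullable.
- window_end: DEFAULT only fills an omitted column; an explicit NULL is still allowed → nullable.
- fuel: DEFAULT only fills an omitted column; an explicit NULL is still allowed → nullable.
- license: declared NOT NULL → not nullable.
- distance: CHECK does not forbid NULL (a CHECK constraint passes when its expression is NULL) → nullable.
- shipment_id: part of the PRIMARY KEY, which implies NOT NULL → not nullable.
- name: declared NOT NULL → not nullable.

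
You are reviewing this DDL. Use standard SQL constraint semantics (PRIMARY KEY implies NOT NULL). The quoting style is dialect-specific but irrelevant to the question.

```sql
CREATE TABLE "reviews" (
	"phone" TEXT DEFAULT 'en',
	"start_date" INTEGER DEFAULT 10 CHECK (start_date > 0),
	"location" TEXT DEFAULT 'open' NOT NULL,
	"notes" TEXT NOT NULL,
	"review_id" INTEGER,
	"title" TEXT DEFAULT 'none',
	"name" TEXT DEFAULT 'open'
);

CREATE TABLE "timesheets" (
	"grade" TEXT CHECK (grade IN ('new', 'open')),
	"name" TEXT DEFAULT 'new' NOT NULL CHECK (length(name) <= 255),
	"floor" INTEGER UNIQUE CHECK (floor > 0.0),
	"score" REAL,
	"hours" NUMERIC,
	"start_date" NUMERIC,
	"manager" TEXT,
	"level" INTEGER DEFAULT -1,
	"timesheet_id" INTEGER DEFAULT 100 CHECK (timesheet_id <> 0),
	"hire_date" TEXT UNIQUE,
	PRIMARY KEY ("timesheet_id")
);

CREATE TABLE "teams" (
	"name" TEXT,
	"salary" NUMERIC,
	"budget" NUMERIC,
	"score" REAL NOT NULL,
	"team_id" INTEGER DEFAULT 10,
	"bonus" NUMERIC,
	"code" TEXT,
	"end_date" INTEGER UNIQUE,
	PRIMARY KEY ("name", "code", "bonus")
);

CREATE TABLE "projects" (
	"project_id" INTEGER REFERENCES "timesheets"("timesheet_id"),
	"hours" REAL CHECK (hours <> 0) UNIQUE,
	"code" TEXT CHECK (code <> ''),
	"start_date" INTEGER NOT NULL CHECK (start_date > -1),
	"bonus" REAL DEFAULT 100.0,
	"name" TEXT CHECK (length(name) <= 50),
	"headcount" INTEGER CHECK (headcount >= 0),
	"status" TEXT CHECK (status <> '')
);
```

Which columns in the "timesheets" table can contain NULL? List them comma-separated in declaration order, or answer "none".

grade, floor, score, hours, start_date, manager, level, hire_date

- grade: CHECK does not forbid NULL (a CHECK constraint passes when its expression is NULL) → nullable.
- name: declared NOT NULL → not nullable.
- floor: CHECK does not forbid NULL (a CHECK constraint passes when its expression is NULL) → nullable.
- score: no NOT NULL constraint applies → nullable.
- hours: no NOT NULL constraint applies → nullable.
- start_date: no NOT NULL constraint applies → nullable.
- manager: no NOT NULL constraint applies → nullable.
- level: DEFAULT only fills an omitted column; an explicit NULL is still allowed → nullable.
- timesheet_id: part of the PRIMARY KEY, which implies NOT NULL → not nullable.
- hire_date: UNIQUE does not imply NOT NULL → nullable.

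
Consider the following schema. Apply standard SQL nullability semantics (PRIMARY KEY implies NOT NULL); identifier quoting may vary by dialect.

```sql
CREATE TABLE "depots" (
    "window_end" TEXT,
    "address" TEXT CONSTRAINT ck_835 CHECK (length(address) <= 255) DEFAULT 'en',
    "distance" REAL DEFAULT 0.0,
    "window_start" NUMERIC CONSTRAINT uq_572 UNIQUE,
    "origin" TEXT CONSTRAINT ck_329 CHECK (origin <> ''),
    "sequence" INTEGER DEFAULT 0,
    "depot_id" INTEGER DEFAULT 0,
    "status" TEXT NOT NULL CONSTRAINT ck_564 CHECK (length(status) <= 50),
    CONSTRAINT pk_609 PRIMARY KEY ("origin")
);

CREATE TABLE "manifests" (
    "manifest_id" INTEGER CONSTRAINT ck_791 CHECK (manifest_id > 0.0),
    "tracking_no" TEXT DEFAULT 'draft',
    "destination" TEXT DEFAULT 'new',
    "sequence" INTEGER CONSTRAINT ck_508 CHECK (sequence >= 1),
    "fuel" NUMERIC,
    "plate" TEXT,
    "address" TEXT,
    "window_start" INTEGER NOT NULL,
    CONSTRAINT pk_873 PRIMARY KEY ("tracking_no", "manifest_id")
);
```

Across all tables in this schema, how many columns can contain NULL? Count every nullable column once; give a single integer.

11

depots: 6 nullable (window_end, address, distance, window_start, sequence, depot_id — PK (origin) and explicit NOT NULL columns excluded).
manifests: 5 nullable (destination, sequence, fuel, plate, address — PK (tracking_no, manifest_id) and explicit NOT NULL columns excluded).
Total: 6 + 5 = 11.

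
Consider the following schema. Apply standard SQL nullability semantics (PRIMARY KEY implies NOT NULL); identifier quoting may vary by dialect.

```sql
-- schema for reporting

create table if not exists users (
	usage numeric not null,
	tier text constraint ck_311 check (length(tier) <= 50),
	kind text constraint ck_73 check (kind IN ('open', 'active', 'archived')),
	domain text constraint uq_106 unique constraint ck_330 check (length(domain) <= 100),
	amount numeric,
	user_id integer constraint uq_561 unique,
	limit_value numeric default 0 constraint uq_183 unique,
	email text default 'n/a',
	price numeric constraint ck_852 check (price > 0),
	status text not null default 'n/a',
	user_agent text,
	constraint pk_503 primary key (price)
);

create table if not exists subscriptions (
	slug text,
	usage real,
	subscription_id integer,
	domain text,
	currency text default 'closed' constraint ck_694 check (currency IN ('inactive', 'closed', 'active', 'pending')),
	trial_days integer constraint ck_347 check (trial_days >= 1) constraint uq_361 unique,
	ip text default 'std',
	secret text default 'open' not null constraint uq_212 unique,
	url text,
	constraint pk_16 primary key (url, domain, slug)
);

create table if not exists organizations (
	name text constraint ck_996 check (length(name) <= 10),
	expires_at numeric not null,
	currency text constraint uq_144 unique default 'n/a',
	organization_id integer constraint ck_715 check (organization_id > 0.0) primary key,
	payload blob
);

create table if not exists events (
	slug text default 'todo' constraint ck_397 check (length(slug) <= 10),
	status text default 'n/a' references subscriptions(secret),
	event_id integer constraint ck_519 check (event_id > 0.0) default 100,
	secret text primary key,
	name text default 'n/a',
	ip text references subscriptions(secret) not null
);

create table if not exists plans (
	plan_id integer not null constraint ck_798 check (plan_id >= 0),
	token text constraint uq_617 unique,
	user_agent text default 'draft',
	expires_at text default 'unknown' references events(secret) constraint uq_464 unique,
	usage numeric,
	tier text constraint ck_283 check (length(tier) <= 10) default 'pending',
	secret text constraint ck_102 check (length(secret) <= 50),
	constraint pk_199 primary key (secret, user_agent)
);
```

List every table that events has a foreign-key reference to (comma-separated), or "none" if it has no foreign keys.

- status REFERENCES subscriptions(secret).
- ip REFERENCES subscriptions(secret).

subscriptions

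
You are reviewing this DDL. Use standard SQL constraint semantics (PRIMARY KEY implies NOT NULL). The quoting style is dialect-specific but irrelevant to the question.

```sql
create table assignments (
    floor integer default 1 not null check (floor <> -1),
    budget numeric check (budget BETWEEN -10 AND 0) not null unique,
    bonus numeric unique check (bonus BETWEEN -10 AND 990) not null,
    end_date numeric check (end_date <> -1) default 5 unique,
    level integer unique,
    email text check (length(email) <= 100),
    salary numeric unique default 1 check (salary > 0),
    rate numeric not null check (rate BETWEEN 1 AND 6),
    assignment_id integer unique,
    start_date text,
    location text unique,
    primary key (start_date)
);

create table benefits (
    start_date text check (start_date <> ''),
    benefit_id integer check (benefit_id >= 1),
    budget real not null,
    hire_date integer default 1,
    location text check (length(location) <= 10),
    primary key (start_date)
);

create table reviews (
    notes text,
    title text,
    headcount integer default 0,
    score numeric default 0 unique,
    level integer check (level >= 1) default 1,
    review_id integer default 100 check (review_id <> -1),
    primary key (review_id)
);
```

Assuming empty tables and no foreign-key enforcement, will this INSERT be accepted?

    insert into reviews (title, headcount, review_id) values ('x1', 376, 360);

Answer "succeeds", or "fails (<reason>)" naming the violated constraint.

succeeds

NOT NULL columns: review_id is supplied.
CHECK constraints: 360 satisfies (review_id <> -1).
No constraint is violated.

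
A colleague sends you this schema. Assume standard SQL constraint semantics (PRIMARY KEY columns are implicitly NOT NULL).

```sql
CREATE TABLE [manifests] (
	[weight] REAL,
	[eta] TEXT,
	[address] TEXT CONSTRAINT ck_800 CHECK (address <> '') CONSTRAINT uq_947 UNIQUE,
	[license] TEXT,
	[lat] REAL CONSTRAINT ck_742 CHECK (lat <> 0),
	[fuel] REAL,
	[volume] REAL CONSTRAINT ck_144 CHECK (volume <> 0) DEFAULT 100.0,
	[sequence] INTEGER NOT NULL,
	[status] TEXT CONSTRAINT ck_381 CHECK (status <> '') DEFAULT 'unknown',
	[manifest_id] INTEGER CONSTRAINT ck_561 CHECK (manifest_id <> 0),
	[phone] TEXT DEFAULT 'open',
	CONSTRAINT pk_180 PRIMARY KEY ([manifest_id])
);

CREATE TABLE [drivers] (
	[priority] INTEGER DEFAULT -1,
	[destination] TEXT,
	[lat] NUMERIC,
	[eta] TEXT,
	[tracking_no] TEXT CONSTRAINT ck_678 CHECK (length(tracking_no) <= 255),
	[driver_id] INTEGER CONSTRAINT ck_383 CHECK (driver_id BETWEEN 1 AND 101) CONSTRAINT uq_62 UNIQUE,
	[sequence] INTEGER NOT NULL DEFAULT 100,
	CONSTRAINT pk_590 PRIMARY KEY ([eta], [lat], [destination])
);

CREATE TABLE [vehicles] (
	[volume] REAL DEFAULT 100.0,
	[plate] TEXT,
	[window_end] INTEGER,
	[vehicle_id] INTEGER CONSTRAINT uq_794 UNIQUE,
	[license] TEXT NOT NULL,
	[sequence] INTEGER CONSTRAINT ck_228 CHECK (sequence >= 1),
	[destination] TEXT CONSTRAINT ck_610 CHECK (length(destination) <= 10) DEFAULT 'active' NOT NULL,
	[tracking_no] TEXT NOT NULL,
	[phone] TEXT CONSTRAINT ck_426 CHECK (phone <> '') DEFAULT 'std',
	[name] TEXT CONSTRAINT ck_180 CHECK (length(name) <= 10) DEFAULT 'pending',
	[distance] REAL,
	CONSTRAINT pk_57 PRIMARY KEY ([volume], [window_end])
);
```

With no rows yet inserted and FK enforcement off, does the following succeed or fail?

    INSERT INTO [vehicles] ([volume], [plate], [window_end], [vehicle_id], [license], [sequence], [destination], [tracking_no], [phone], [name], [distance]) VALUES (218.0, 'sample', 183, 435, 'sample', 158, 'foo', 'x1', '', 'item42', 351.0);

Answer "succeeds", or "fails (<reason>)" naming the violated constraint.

The value '' for phone violates CHECK (phone <> '').

fails (CHECK on phone)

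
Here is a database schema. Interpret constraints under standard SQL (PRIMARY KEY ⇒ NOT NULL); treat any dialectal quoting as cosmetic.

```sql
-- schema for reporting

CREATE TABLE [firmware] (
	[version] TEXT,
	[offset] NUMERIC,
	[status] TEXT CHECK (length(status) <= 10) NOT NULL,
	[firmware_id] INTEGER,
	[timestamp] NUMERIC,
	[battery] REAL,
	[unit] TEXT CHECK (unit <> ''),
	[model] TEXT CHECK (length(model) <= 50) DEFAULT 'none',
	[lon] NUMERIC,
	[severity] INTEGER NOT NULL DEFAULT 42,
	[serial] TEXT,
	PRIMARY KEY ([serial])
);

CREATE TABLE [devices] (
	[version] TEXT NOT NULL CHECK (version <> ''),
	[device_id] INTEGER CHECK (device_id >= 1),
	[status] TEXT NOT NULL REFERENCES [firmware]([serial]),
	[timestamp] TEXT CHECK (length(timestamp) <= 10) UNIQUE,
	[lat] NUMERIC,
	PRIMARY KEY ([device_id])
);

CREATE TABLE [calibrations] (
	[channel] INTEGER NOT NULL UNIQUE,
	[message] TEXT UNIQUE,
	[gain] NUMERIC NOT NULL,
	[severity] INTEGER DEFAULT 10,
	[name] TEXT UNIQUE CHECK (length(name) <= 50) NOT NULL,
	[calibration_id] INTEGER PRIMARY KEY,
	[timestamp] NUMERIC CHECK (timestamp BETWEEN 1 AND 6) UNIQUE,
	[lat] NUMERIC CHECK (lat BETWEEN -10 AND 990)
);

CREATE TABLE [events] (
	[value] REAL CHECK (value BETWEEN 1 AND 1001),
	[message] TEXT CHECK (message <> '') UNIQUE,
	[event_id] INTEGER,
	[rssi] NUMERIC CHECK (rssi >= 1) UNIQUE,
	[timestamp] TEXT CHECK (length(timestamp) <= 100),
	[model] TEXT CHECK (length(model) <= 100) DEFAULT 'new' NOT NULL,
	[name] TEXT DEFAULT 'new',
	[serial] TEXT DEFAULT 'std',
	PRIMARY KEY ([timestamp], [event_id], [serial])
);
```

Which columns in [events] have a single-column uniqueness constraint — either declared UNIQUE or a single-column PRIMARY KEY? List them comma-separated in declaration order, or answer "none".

message, rssi

- value: no UNIQUE or single-column PK constraint.
- message: declared UNIQUE → unique.
- event_id: part of a composite PRIMARY KEY — only the tuple is unique, not this column on its own.
- rssi: declared UNIQUE → unique.
- timestamp: part of a composite PRIMARY KEY — only the tuple is unique, not this column on its own.
- model: no UNIQUE or single-column PK constraint.
- name: no UNIQUE or single-column PK constraint.
- serial: part of a composite PRIMARY KEY — only the tuple is unique, not this column on its own.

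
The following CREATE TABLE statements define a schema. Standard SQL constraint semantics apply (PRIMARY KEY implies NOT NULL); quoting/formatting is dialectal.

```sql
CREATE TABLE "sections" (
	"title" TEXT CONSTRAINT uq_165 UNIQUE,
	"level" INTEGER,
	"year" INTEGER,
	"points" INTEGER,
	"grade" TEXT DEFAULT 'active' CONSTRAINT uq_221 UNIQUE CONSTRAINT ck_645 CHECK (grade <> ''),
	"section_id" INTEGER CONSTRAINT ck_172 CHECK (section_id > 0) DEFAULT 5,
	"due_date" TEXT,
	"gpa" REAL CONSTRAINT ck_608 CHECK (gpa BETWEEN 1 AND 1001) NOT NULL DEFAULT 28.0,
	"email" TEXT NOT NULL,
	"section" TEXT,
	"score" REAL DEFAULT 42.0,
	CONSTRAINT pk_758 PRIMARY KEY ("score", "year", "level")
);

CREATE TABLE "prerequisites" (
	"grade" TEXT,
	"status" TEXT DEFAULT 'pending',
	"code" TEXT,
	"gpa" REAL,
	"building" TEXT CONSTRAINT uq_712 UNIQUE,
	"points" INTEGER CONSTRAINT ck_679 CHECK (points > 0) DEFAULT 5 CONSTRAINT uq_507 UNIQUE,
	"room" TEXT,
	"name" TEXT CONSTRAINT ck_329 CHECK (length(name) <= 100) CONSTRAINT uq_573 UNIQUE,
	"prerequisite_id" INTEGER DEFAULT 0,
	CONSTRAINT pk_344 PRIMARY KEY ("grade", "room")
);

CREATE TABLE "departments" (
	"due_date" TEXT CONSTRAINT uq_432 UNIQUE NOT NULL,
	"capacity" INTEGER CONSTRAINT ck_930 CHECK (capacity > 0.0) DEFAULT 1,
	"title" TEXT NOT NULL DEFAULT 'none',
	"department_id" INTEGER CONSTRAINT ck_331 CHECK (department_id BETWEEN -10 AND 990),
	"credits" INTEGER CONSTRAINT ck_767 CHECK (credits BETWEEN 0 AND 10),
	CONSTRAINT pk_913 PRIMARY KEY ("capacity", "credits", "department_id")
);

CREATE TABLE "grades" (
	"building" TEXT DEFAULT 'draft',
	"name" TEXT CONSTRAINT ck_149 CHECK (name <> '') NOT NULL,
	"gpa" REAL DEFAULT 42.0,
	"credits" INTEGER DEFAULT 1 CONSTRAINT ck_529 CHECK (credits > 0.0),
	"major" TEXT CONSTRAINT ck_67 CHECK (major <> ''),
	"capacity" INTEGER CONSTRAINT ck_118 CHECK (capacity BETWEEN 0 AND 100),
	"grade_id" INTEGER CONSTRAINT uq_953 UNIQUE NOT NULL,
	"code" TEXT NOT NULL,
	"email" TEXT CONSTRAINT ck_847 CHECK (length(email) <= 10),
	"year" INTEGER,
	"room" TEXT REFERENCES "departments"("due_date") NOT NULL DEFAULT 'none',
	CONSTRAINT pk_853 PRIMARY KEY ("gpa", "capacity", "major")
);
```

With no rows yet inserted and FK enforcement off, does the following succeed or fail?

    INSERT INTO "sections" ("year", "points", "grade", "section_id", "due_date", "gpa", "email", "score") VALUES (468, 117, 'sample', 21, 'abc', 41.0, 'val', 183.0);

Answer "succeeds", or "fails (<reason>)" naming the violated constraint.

level is omitted from the column list and has no DEFAULT, so it would receive NULL.
But level is part of the PRIMARY KEY (implied NOT NULL).

fails (NOT NULL on level)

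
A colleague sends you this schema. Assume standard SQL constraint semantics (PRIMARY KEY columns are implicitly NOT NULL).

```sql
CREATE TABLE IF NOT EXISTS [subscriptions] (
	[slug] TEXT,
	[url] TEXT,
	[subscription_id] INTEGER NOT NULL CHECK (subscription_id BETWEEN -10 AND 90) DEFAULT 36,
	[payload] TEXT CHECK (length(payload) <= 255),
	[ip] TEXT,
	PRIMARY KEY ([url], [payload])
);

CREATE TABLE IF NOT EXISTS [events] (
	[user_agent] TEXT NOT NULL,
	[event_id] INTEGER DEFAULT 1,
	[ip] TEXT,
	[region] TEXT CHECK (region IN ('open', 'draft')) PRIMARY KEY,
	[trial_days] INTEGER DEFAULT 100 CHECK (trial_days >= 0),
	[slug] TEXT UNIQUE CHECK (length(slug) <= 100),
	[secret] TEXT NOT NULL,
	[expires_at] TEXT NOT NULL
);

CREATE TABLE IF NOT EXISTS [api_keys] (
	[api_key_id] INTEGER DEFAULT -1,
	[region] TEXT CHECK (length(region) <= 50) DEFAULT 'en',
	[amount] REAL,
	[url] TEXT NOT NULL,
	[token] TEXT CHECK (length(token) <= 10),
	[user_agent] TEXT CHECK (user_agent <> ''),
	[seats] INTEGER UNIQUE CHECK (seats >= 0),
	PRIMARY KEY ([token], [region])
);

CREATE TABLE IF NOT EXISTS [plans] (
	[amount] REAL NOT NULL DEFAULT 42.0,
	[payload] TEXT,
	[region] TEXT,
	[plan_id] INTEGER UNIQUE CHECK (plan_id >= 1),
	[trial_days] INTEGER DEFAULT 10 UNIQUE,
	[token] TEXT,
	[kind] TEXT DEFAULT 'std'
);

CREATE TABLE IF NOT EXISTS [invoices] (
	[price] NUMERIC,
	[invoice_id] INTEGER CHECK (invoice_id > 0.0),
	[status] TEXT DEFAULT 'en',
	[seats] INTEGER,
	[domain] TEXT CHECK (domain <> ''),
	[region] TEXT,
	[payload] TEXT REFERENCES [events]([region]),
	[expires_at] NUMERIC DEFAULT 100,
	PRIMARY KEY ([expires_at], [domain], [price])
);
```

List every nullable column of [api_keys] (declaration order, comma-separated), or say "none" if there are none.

api_key_id, amount, user_agent, seats

- api_key_id: DEFAULT only fills an omitted column; an explicit NULL is still allowed → nullable.
- region: part of the PRIMARY KEY, which implies NOT NULL → not nullable.
- amount: no NOT NULL constraint applies → nullable.
- url: declared NOT NULL → not nullable.
- token: part of the PRIMARY KEY, which implies NOT NULL → not nullable.
- user_agent: CHECK does not forbid NULL (a CHECK constraint passes when its expression is NULL) → nullable.
- seats: CHECK does not forbid NULL (a CHECK constraint passes when its expression is NULL) → nullable.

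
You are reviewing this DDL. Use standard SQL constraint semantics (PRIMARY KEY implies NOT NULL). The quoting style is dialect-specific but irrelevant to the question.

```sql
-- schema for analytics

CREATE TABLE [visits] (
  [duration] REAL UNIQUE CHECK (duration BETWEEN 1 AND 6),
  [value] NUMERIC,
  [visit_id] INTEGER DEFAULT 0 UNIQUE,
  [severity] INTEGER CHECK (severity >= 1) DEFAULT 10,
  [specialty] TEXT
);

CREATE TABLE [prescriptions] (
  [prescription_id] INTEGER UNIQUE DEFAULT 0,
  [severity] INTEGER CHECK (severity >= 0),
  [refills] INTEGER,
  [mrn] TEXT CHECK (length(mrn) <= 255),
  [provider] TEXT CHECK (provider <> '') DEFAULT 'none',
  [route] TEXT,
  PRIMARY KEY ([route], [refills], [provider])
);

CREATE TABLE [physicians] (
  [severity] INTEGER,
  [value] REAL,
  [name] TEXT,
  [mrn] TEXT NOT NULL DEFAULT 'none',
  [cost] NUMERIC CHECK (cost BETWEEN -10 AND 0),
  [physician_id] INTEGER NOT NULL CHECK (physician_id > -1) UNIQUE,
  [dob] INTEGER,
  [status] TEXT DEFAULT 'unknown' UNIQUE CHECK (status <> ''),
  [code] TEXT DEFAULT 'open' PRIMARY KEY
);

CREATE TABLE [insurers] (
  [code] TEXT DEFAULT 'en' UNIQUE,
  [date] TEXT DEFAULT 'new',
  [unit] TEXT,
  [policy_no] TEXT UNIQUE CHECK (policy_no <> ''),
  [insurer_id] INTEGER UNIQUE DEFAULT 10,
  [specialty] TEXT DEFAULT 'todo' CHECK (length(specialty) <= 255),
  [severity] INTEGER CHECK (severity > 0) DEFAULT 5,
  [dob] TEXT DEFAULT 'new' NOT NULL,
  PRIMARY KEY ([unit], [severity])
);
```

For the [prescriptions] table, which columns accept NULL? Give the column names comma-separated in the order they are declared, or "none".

prescription_id, severity, mrn

- prescription_id: UNIQUE does not imply NOT NULL → nullable.
- severity: CHECK does not forbid NULL (a CHECK constraint passes when its expression is NULL) → nullable.
- refills: part of the PRIMARY KEY, which implies NOT NULL → not nullable.
- mrn: CHECK does not forbid NULL (a CHECK constraint passes when its expression is NULL) → nullable.
- provider: part of the PRIMARY KEY, which implies NOT NULL → not nullable.
- route: part of the PRIMARY KEY, which implies NOT NULL → not nullable.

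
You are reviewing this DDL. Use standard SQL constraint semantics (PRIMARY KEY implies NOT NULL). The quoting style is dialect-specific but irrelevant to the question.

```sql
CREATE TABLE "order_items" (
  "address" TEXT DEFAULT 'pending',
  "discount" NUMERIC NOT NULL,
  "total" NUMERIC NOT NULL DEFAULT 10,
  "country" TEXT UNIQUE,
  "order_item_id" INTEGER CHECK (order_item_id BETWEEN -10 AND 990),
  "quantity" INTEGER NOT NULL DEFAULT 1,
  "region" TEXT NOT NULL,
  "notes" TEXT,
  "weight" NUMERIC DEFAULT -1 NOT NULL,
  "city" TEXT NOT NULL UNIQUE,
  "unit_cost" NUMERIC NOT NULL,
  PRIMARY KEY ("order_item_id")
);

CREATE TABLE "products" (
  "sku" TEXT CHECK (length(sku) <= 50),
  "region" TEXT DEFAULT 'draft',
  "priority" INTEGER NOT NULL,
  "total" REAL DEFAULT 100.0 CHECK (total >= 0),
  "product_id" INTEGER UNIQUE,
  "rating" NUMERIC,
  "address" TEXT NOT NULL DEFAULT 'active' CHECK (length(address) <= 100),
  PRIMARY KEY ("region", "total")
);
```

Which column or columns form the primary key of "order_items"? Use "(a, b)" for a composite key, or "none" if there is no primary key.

order_item_id

order_item_id is declared PRIMARY KEY as a table-level PRIMARY KEY clause.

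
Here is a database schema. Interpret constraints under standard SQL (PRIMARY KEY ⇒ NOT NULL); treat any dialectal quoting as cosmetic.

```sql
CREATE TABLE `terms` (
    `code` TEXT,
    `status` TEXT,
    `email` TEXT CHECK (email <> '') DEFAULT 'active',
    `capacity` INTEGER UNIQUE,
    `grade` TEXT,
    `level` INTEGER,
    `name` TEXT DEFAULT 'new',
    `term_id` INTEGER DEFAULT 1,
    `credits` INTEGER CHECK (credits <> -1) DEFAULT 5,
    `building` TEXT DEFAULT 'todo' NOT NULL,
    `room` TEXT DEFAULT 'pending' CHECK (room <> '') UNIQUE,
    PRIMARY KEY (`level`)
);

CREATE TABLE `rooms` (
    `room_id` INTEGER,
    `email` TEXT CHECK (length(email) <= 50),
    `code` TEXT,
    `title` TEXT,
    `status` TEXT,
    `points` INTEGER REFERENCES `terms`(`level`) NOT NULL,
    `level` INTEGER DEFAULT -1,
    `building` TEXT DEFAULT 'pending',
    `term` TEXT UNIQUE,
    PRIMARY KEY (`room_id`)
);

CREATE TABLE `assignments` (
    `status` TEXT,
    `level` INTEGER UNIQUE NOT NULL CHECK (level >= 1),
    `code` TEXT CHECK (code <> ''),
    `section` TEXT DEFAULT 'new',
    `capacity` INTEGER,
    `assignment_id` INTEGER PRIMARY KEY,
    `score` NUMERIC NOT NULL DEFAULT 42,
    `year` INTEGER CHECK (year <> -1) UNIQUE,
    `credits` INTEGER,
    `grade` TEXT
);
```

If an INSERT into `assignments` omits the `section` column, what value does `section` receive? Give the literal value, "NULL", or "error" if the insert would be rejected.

'new'

section has an explicit DEFAULT 'new'.
When the column is omitted from an INSERT, that default is used.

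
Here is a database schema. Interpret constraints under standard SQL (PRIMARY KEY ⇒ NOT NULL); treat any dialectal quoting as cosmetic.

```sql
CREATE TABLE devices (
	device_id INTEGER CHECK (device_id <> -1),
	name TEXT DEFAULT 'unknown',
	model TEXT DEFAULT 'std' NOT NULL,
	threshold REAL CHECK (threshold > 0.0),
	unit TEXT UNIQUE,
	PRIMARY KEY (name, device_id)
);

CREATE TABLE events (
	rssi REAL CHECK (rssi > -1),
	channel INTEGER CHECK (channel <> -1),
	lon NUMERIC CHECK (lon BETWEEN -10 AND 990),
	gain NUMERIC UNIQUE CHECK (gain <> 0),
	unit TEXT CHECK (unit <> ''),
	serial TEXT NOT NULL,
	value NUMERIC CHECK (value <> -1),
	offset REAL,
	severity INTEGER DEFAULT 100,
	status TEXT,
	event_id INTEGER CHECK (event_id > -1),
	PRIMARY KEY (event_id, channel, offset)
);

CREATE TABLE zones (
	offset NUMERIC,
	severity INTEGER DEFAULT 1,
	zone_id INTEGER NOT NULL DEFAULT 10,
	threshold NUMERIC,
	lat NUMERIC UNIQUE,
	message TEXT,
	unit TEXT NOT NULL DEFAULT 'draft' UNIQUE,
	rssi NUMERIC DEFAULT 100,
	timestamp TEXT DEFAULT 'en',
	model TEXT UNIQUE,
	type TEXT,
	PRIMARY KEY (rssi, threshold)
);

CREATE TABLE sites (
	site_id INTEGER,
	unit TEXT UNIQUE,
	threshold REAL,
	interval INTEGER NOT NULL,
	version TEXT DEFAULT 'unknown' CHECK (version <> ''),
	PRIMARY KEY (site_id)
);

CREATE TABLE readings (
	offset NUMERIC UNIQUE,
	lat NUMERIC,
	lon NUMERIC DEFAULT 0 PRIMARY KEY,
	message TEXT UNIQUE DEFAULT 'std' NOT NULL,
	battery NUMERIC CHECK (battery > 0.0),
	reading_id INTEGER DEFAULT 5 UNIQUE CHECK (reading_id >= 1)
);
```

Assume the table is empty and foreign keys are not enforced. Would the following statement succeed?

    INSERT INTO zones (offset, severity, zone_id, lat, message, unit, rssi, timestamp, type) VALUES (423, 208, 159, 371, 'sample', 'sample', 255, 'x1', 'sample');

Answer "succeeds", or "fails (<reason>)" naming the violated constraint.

fails (NOT NULL on threshold)

threshold is omitted from the column list and has no DEFAULT, so it would receive NULL.
But threshold is part of the PRIMARY KEY (implied NOT NULL).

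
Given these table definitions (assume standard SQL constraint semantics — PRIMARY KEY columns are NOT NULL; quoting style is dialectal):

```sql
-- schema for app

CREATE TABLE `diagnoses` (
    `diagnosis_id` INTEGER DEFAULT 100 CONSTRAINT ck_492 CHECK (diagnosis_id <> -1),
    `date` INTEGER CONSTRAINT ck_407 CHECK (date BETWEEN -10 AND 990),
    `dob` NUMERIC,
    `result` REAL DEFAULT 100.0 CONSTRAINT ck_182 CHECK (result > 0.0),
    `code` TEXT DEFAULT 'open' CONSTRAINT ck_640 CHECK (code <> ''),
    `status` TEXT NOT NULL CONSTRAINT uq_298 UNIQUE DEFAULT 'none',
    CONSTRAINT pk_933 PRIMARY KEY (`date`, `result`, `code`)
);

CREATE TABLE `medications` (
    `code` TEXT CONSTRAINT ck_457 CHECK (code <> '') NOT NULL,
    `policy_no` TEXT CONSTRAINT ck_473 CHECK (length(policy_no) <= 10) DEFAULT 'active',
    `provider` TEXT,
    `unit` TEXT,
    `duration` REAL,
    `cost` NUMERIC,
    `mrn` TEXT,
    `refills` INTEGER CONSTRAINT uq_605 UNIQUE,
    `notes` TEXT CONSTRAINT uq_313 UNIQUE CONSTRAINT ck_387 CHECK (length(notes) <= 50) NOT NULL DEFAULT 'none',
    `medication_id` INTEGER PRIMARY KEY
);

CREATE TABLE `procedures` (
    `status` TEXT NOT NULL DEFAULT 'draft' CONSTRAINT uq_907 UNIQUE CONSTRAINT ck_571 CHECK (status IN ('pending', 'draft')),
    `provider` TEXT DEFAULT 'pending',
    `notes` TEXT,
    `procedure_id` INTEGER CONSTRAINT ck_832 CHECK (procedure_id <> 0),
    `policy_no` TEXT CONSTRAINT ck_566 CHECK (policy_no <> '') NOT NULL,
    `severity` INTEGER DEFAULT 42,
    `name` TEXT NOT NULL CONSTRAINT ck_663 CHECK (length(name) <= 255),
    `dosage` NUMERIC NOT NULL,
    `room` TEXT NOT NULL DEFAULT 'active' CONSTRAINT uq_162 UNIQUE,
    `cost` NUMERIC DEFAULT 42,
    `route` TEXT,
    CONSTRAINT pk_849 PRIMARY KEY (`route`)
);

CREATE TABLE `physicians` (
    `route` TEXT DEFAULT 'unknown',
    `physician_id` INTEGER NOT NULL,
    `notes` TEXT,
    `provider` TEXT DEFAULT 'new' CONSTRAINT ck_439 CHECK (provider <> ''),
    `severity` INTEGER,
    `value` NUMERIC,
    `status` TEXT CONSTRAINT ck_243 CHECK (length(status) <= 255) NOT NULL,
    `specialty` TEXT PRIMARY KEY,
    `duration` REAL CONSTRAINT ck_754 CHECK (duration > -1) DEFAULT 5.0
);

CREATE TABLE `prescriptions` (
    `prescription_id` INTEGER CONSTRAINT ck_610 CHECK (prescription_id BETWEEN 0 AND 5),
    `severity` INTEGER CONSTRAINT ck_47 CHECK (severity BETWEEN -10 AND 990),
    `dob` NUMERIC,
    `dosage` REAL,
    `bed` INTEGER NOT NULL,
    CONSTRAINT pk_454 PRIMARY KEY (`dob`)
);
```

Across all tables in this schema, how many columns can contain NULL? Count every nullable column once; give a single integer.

23

diagnoses: 2 nullable (diagnosis_id, dob — PK (date, result, code) and explicit NOT NULL columns excluded).
medications: 7 nullable (policy_no, provider, unit, duration, cost, mrn, refills — PK (medication_id) and explicit NOT NULL columns excluded).
procedures: 5 nullable (provider, notes, procedure_id, severity, cost — PK (route) and explicit NOT NULL columns excluded).
physicians: 6 nullable (route, notes, provider, severity, value, duration — PK (specialty) and explicit NOT NULL columns excluded).
prescriptions: 3 nullable (prescription_id, severity, dosage — PK (dob) and explicit NOT NULL columns excluded).
Total: 2 + 7 + 5 + 6 + 3 = 23.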